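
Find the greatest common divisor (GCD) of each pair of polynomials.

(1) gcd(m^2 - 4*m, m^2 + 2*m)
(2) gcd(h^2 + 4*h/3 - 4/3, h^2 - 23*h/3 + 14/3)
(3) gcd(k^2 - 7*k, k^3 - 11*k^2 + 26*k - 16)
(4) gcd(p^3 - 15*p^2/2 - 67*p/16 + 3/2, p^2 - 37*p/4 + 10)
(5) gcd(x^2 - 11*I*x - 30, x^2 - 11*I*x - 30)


(1) = m
(2) = gcd((h - 2/3)*(h + 2), (h - 7)*(h - 2/3)) = h - 2/3
(3) = gcd(k*(k - 7), (k - 8)*(k - 2)*(k - 1)) = 1
(4) = p - 8
(5) = gcd((x - 6*I)*(x - 5*I), (x - 6*I)*(x - 5*I)) = x^2 - 11*I*x - 30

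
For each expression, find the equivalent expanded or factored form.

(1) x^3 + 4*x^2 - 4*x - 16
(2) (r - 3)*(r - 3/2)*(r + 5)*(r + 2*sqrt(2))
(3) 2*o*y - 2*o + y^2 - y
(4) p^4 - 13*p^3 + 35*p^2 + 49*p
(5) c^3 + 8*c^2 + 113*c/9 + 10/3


(1) = (x - 2)*(x + 2)*(x + 4)
(2) = r^4 + r^3/2 + 2*sqrt(2)*r^3 - 18*r^2 + sqrt(2)*r^2 - 36*sqrt(2)*r + 45*r/2 + 45*sqrt(2)
(3) = (2*o + y)*(y - 1)
(4) = p*(p - 7)^2*(p + 1)
(5) = (c + 1/3)*(c + 5/3)*(c + 6)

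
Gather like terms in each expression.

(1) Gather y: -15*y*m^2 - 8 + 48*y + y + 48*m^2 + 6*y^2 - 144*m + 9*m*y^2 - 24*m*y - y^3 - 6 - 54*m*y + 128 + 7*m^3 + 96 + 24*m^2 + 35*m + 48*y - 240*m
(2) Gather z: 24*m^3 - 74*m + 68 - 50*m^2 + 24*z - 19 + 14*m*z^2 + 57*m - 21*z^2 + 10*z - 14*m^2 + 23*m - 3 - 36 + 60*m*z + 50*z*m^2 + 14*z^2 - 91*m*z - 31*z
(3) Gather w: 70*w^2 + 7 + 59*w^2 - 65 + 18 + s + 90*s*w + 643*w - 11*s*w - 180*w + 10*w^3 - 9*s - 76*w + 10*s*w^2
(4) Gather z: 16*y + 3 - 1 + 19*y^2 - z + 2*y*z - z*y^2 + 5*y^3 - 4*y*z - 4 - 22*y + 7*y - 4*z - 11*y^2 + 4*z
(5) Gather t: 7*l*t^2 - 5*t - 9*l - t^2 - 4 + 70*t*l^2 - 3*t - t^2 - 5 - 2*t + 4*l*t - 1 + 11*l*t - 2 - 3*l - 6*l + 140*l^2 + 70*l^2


(1) = 7*m^3 + 72*m^2 - 349*m - y^3 + y^2*(9*m + 6) + y*(-15*m^2 - 78*m + 97) + 210
(2) = 24*m^3 - 64*m^2 + 6*m + z^2*(14*m - 7) + z*(50*m^2 - 31*m + 3) + 10
(3) = -8*s + 10*w^3 + w^2*(10*s + 129) + w*(79*s + 387) - 40
(4) = 5*y^3 + 8*y^2 + y + z*(-y^2 - 2*y - 1) - 2
(5) = 210*l^2 - 18*l + t^2*(7*l - 2) + t*(70*l^2 + 15*l - 10) - 12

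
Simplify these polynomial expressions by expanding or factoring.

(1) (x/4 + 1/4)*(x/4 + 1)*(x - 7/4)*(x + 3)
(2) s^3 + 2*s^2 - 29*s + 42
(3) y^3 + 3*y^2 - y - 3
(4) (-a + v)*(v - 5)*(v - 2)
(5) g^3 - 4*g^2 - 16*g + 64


(1) = x^4/16 + 25*x^3/64 + 5*x^2/16 - 85*x/64 - 21/16
(2) = (s - 3)*(s - 2)*(s + 7)
(3) = (y - 1)*(y + 1)*(y + 3)
(4) = -a*v^2 + 7*a*v - 10*a + v^3 - 7*v^2 + 10*v
(5) = (g - 4)^2*(g + 4)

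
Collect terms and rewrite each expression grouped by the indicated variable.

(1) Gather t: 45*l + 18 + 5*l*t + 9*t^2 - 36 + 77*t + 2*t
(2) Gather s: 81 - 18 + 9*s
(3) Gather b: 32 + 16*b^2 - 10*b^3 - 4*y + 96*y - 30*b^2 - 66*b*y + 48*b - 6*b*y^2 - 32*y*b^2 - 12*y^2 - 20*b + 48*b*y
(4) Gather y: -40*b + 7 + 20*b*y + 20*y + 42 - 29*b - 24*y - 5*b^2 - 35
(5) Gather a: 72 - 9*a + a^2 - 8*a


(1) = 45*l + 9*t^2 + t*(5*l + 79) - 18
(2) = 9*s + 63
(3) = -10*b^3 + b^2*(-32*y - 14) + b*(-6*y^2 - 18*y + 28) - 12*y^2 + 92*y + 32
(4) = -5*b^2 - 69*b + y*(20*b - 4) + 14
(5) = a^2 - 17*a + 72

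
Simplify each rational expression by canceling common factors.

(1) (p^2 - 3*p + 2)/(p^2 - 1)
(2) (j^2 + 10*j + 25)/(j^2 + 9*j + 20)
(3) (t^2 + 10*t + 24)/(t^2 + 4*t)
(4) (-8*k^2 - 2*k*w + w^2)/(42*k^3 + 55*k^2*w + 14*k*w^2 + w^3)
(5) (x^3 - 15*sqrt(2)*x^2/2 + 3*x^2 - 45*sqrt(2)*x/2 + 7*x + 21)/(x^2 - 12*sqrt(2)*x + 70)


(1) = (p - 2)/(p + 1)
(2) = (j + 5)/(j + 4)
(3) = (t + 6)/t
(4) = (-8*k^2 - 2*k*w + w^2)/(42*k^3 + 55*k^2*w + 14*k*w^2 + w^3)
(5) = (2*x^2 + x*(6 - sqrt(2)) - 3*sqrt(2))/(2*x - 10*sqrt(2))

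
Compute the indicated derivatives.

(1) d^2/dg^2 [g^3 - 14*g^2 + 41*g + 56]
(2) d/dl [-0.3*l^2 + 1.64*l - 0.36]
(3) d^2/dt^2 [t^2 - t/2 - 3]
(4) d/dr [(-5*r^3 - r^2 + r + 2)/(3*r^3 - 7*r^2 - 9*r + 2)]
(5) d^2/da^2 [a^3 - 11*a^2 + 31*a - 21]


(1) = 6*g - 28
(2) = 1.64 - 0.6*l
(3) = 2
(4) = 2*(19*r^4 + 42*r^3 - 16*r^2 + 12*r + 10)/(9*r^6 - 42*r^5 - 5*r^4 + 138*r^3 + 53*r^2 - 36*r + 4)
(5) = 6*a - 22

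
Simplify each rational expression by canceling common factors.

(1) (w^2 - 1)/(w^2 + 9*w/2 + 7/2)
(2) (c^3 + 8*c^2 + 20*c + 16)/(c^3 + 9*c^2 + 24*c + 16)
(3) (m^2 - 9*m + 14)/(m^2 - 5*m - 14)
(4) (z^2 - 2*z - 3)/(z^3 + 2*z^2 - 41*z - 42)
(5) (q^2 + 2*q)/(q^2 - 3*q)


(1) = (2*w - 2)/(2*w + 7)
(2) = (c^2 + 4*c + 4)/(c^2 + 5*c + 4)
(3) = (m - 2)/(m + 2)
(4) = (z - 3)/(z^2 + z - 42)
(5) = (q + 2)/(q - 3)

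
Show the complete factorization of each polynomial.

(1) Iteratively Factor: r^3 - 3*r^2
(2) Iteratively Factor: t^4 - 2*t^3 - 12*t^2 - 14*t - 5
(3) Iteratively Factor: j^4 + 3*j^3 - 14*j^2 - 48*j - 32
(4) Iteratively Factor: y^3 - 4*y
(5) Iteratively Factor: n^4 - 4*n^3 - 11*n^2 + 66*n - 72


(1) = (r)*(r^2 - 3*r) = r^2*(r - 3)
(2) = (t - 5)*(t^3 + 3*t^2 + 3*t + 1) = (t - 5)*(t + 1)*(t^2 + 2*t + 1) = (t - 5)*(t + 1)^2*(t + 1)
(3) = (j - 4)*(j^3 + 7*j^2 + 14*j + 8) = (j - 4)*(j + 2)*(j^2 + 5*j + 4) = (j - 4)*(j + 1)*(j + 2)*(j + 4)
(4) = (y)*(y^2 - 4) = y*(y - 2)*(y + 2)
(5) = (n - 3)*(n^3 - n^2 - 14*n + 24) = (n - 3)*(n + 4)*(n^2 - 5*n + 6) = (n - 3)*(n - 2)*(n + 4)*(n - 3)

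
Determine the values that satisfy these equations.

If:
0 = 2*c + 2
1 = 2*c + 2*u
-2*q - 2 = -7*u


Then:
c = -1
q = 17/4
u = 3/2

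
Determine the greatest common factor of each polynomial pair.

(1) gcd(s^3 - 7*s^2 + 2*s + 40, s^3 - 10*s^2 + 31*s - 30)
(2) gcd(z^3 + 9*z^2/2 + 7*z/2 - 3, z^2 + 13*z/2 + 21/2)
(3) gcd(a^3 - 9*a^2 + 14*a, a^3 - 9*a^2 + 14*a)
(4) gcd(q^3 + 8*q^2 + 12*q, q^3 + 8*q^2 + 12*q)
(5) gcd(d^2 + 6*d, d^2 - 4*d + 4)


(1) = gcd((s - 5)*(s - 4)*(s + 2), (s - 5)*(s - 3)*(s - 2)) = s - 5
(2) = gcd((z - 1/2)*(z + 2)*(z + 3), (z + 3)*(z + 7/2)) = z + 3
(3) = a^3 - 9*a^2 + 14*a
(4) = gcd(q*(q + 2)*(q + 6), q*(q + 2)*(q + 6)) = q^3 + 8*q^2 + 12*q
(5) = 1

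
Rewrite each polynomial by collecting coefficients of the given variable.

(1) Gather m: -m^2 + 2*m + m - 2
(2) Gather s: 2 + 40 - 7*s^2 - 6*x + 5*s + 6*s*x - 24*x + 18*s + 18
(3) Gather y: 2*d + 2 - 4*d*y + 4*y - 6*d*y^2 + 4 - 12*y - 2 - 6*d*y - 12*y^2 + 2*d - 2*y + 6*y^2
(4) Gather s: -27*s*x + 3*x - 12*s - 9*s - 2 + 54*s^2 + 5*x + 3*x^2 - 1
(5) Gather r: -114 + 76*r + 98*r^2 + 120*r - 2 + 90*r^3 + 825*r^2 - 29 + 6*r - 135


(1) = -m^2 + 3*m - 2
(2) = -7*s^2 + s*(6*x + 23) - 30*x + 60
(3) = 4*d + y^2*(-6*d - 6) + y*(-10*d - 10) + 4
(4) = 54*s^2 + s*(-27*x - 21) + 3*x^2 + 8*x - 3
(5) = 90*r^3 + 923*r^2 + 202*r - 280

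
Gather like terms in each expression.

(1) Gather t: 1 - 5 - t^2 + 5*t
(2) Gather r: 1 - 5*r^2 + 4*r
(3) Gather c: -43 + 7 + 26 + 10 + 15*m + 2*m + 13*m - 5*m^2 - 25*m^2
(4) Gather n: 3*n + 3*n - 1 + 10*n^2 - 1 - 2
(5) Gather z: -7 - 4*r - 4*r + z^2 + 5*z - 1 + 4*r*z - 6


(1) = -t^2 + 5*t - 4
(2) = -5*r^2 + 4*r + 1
(3) = -30*m^2 + 30*m
(4) = 10*n^2 + 6*n - 4
(5) = -8*r + z^2 + z*(4*r + 5) - 14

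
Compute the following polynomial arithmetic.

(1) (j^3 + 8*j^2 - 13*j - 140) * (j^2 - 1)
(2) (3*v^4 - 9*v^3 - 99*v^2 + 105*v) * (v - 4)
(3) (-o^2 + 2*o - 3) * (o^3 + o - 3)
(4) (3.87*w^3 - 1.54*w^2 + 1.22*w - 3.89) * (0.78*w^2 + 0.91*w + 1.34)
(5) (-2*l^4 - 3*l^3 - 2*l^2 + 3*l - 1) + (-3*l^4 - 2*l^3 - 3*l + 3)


(1) = j^5 + 8*j^4 - 14*j^3 - 148*j^2 + 13*j + 140
(2) = 3*v^5 - 21*v^4 - 63*v^3 + 501*v^2 - 420*v
(3) = -o^5 + 2*o^4 - 4*o^3 + 5*o^2 - 9*o + 9
(4) = 3.0186*w^5 + 2.3205*w^4 + 4.736*w^3 - 3.9876*w^2 - 1.9051*w - 5.2126
(5) = -5*l^4 - 5*l^3 - 2*l^2 + 2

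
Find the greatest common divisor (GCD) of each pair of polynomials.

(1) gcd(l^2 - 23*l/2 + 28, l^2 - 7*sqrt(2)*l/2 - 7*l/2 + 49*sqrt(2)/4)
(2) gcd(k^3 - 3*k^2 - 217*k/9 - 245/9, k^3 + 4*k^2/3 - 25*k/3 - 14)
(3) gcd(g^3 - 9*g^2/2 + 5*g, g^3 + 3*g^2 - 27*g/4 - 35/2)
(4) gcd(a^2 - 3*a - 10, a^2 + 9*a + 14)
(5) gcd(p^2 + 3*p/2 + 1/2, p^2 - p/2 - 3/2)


(1) = l - 7/2
(2) = k + 7/3
(3) = g - 5/2
(4) = gcd((a - 5)*(a + 2), (a + 2)*(a + 7)) = a + 2
(5) = p + 1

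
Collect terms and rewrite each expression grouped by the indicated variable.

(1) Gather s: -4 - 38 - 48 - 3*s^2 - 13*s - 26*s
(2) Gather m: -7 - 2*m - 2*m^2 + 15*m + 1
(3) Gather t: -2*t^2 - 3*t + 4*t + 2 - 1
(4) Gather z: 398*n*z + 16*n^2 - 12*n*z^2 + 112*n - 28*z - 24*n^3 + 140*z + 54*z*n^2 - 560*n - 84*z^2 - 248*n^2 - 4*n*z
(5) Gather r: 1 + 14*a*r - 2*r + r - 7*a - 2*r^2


(1) = -3*s^2 - 39*s - 90
(2) = -2*m^2 + 13*m - 6
(3) = -2*t^2 + t + 1
(4) = -24*n^3 - 232*n^2 - 448*n + z^2*(-12*n - 84) + z*(54*n^2 + 394*n + 112)
(5) = -7*a - 2*r^2 + r*(14*a - 1) + 1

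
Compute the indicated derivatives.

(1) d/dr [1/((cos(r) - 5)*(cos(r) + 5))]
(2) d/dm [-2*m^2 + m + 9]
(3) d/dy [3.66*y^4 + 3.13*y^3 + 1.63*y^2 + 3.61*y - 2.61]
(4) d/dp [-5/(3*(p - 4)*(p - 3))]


(1) = sin(2*r)/((cos(r) - 5)^2*(cos(r) + 5)^2)
(2) = 1 - 4*m
(3) = 14.64*y^3 + 9.39*y^2 + 3.26*y + 3.61
(4) = 5*(2*p - 7)/(3*(p - 4)^2*(p - 3)^2)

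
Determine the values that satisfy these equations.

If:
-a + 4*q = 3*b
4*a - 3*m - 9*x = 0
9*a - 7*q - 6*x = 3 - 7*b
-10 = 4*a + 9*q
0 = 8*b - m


Then:
a = -791/320
b = 155/192
m = 155/24
q = -1/80
x = -2341/720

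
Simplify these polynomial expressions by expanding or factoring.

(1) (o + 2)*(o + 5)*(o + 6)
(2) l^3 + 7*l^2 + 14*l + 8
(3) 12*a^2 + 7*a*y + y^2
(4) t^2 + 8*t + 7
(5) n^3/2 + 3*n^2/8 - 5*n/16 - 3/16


(1) = o^3 + 13*o^2 + 52*o + 60
(2) = (l + 1)*(l + 2)*(l + 4)
(3) = (3*a + y)*(4*a + y)
(4) = (t + 1)*(t + 7)
(5) = (n/2 + 1/4)*(n - 3/4)*(n + 1)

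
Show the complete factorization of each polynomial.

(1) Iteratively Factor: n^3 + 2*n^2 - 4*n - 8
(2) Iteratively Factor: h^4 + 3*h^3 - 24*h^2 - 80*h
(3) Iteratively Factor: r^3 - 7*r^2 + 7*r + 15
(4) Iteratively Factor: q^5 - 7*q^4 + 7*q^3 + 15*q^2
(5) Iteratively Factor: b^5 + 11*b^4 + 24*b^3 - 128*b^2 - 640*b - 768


(1) = (n + 2)*(n^2 - 4) = (n - 2)*(n + 2)*(n + 2)
(2) = (h - 5)*(h^3 + 8*h^2 + 16*h) = (h - 5)*(h + 4)*(h^2 + 4*h) = h*(h - 5)*(h + 4)*(h + 4)
(3) = (r - 5)*(r^2 - 2*r - 3) = (r - 5)*(r - 3)*(r + 1)
(4) = (q)*(q^4 - 7*q^3 + 7*q^2 + 15*q) = q*(q - 5)*(q^3 - 2*q^2 - 3*q) = q*(q - 5)*(q + 1)*(q^2 - 3*q) = q^2*(q - 5)*(q + 1)*(q - 3)
(5) = (b + 3)*(b^4 + 8*b^3 - 128*b - 256) = (b + 3)*(b + 4)*(b^3 + 4*b^2 - 16*b - 64) = (b + 3)*(b + 4)^2*(b^2 - 16) = (b + 3)*(b + 4)^3*(b - 4)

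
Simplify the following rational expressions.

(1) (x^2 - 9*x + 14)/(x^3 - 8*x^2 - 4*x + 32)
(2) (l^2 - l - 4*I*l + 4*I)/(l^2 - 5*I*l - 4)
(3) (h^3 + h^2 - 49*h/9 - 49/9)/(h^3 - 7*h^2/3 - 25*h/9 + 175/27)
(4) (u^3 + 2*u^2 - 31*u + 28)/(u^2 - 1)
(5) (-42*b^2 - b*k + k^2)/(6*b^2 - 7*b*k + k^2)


(1) = (x - 7)/(x^2 - 6*x - 16)
(2) = (l - 1)/(l - I)
(3) = (9*h^2 + 30*h + 21)/(9*h^2 - 25)
(4) = (u^2 + 3*u - 28)/(u + 1)
(5) = (-42*b^2 - b*k + k^2)/(6*b^2 - 7*b*k + k^2)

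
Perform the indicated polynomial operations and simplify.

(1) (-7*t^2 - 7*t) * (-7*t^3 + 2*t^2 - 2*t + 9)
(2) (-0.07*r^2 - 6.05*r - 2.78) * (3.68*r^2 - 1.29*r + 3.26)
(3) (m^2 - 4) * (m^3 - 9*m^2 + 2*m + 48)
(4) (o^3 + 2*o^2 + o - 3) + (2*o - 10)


(1) = 49*t^5 + 35*t^4 - 49*t^2 - 63*t
(2) = -0.2576*r^4 - 22.1737*r^3 - 2.6541*r^2 - 16.1368*r - 9.0628
(3) = m^5 - 9*m^4 - 2*m^3 + 84*m^2 - 8*m - 192
(4) = o^3 + 2*o^2 + 3*o - 13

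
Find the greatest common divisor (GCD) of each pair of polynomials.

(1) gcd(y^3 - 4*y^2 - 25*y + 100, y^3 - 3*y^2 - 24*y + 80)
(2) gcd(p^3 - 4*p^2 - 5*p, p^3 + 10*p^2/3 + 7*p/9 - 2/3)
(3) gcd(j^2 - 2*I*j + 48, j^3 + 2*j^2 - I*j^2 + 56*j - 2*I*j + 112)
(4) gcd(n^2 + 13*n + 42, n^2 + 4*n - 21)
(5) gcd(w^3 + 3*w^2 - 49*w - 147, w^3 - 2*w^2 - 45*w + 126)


(1) = y^2 + y - 20
(2) = 1
(3) = j - 8*I
(4) = n + 7
(5) = w + 7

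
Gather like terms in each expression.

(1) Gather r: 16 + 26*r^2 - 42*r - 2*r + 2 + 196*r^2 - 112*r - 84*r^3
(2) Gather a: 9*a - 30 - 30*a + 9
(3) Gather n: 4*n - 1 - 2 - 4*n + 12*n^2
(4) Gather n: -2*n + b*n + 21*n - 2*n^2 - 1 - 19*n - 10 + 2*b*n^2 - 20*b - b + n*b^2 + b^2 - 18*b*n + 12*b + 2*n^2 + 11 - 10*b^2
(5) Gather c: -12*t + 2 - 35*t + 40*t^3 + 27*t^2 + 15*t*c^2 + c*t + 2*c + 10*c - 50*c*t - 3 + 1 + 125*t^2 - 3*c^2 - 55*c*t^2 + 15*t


(1) = -84*r^3 + 222*r^2 - 156*r + 18
(2) = -21*a - 21
(3) = 12*n^2 - 3
(4) = -9*b^2 + 2*b*n^2 - 9*b + n*(b^2 - 17*b)
(5) = c^2*(15*t - 3) + c*(-55*t^2 - 49*t + 12) + 40*t^3 + 152*t^2 - 32*t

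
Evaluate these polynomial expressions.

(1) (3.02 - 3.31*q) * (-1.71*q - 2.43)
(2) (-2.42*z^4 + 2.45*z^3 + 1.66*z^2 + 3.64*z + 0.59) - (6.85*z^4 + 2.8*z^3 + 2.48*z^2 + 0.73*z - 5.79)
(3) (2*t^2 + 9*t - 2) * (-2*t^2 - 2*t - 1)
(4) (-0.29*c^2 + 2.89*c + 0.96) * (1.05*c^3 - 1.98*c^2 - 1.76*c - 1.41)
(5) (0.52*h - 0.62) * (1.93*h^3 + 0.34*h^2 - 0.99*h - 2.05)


(1) = 5.6601*q^2 + 2.8791*q - 7.3386
(2) = -9.27*z^4 - 0.35*z^3 - 0.82*z^2 + 2.91*z + 6.38
(3) = -4*t^4 - 22*t^3 - 16*t^2 - 5*t + 2
(4) = -0.3045*c^5 + 3.6087*c^4 - 4.2038*c^3 - 6.5783*c^2 - 5.7645*c - 1.3536
(5) = 1.0036*h^4 - 1.0198*h^3 - 0.7256*h^2 - 0.4522*h + 1.271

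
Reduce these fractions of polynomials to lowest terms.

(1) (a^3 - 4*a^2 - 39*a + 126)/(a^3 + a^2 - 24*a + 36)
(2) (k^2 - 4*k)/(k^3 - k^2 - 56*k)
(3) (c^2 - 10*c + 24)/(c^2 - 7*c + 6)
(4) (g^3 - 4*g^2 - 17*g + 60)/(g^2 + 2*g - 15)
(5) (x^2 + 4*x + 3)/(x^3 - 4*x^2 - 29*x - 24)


(1) = (a - 7)/(a - 2)
(2) = (k - 4)/(k^2 - k - 56)
(3) = (c - 4)/(c - 1)
(4) = (g^2 - g - 20)/(g + 5)
(5) = 1/(x - 8)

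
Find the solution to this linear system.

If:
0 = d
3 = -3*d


Then:
No Solution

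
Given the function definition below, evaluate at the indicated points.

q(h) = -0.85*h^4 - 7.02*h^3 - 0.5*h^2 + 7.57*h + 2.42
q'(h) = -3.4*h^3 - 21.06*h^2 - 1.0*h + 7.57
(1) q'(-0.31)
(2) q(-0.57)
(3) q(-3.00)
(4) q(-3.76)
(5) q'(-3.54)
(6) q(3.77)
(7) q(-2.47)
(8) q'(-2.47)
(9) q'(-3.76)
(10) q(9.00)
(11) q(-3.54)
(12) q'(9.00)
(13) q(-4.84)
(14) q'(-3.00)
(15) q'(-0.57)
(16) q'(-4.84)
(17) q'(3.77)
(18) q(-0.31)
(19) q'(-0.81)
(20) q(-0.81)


(1) = 5.96
(2) = -0.85
(3) = 95.90
(4) = 170.16
(5) = -101.98
(6) = -524.00
(7) = 54.82
(8) = -67.21
(9) = -105.67
(10) = -10664.38
(11) = 147.29
(12) = -4185.89
(13) = 283.55
(14) = -87.17
(15) = 1.93
(16) = -95.44
(17) = -477.70
(18) = 0.23
(19) = -3.63
(20) = -0.67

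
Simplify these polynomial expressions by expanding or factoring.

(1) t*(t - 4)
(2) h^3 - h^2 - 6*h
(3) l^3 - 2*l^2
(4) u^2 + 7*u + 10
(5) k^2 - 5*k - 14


(1) = t^2 - 4*t
(2) = h*(h - 3)*(h + 2)
(3) = l^2*(l - 2)
(4) = (u + 2)*(u + 5)
(5) = (k - 7)*(k + 2)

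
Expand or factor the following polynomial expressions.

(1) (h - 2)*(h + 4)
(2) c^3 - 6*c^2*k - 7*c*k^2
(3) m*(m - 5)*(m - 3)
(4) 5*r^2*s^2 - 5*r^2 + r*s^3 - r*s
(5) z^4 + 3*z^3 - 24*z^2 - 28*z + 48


(1) = h^2 + 2*h - 8
(2) = c*(c - 7*k)*(c + k)
(3) = m^3 - 8*m^2 + 15*m
(4) = (5*r + s)*(s - 1)*(r*s + r)
(5) = (z - 4)*(z - 1)*(z + 2)*(z + 6)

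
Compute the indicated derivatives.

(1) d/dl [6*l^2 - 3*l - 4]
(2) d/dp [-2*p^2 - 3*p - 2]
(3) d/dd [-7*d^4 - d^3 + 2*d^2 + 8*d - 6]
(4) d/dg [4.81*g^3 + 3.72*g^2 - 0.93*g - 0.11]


(1) = 12*l - 3
(2) = -4*p - 3
(3) = -28*d^3 - 3*d^2 + 4*d + 8
(4) = 14.43*g^2 + 7.44*g - 0.93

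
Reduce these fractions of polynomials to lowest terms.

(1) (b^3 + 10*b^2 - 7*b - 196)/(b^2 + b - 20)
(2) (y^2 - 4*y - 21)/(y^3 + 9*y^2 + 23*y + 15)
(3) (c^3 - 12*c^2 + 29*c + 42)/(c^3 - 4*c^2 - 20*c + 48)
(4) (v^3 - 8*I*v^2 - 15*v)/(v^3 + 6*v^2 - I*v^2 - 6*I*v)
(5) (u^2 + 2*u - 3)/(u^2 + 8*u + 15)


(1) = (b^2 + 14*b + 49)/(b + 5)
(2) = (y - 7)/(y^2 + 6*y + 5)
(3) = (c^2 - 6*c - 7)/(c^2 + 2*c - 8)
(4) = (v^2 - 8*I*v - 15)/(v^2 + v*(6 - I) - 6*I)
(5) = (u - 1)/(u + 5)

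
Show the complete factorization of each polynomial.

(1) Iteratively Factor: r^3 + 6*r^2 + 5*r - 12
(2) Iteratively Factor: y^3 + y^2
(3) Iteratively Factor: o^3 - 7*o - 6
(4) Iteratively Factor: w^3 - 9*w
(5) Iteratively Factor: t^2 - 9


(1) = (r + 3)*(r^2 + 3*r - 4) = (r + 3)*(r + 4)*(r - 1)
(2) = (y + 1)*(y^2) = y*(y + 1)*(y)
(3) = (o - 3)*(o^2 + 3*o + 2) = (o - 3)*(o + 1)*(o + 2)
(4) = (w)*(w^2 - 9) = w*(w - 3)*(w + 3)
(5) = (t + 3)*(t - 3)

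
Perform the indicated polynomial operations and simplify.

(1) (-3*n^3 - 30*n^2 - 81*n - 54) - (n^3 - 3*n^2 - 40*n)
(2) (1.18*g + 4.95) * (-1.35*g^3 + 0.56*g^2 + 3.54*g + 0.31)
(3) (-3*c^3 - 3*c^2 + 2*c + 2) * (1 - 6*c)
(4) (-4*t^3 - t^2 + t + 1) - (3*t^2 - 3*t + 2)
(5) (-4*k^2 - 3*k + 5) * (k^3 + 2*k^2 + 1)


(1) = -4*n^3 - 27*n^2 - 41*n - 54
(2) = -1.593*g^4 - 6.0217*g^3 + 6.9492*g^2 + 17.8888*g + 1.5345
(3) = 18*c^4 + 15*c^3 - 15*c^2 - 10*c + 2
(4) = -4*t^3 - 4*t^2 + 4*t - 1
(5) = -4*k^5 - 11*k^4 - k^3 + 6*k^2 - 3*k + 5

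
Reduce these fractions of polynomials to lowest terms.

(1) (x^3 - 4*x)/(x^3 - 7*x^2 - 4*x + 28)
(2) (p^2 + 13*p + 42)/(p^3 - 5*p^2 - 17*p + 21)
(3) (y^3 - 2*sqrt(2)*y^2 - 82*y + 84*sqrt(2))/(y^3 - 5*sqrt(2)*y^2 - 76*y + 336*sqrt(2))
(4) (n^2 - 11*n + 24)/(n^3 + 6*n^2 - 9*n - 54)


(1) = x/(x - 7)
(2) = (p^2 + 13*p + 42)/(p^3 - 5*p^2 - 17*p + 21)
(3) = (y - sqrt(2))/(y - 4*sqrt(2))
(4) = (n - 8)/(n^2 + 9*n + 18)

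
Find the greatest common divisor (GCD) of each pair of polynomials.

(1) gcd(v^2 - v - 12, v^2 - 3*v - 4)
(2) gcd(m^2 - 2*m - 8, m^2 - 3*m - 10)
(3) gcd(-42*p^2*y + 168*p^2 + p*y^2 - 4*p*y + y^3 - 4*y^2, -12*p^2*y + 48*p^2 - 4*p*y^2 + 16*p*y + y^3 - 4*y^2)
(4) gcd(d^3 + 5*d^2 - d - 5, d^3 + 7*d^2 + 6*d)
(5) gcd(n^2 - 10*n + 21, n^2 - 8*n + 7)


(1) = gcd((v - 4)*(v + 3), (v - 4)*(v + 1)) = v - 4
(2) = m + 2
(3) = -6*p*y + 24*p + y^2 - 4*y
(4) = gcd((d - 1)*(d + 1)*(d + 5), d*(d + 1)*(d + 6)) = d + 1
(5) = gcd((n - 7)*(n - 3), (n - 7)*(n - 1)) = n - 7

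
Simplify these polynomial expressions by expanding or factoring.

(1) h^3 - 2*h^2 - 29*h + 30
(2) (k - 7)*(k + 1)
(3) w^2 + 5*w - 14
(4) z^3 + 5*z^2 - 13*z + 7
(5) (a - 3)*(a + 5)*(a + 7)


(1) = (h - 6)*(h - 1)*(h + 5)
(2) = k^2 - 6*k - 7
(3) = (w - 2)*(w + 7)
(4) = (z - 1)^2*(z + 7)
(5) = a^3 + 9*a^2 - a - 105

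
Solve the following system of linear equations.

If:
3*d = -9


Then:
d = -3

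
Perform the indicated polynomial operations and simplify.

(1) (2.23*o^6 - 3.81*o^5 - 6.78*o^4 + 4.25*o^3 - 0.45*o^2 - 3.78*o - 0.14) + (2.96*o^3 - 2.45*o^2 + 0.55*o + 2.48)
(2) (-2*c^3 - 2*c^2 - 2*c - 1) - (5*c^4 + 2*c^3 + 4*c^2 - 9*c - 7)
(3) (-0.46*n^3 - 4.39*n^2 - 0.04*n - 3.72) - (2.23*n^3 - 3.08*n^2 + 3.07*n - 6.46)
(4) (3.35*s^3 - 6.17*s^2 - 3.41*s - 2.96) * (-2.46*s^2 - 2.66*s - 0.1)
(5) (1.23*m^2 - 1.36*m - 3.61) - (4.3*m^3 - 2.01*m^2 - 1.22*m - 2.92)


(1) = 2.23*o^6 - 3.81*o^5 - 6.78*o^4 + 7.21*o^3 - 2.9*o^2 - 3.23*o + 2.34
(2) = -5*c^4 - 4*c^3 - 6*c^2 + 7*c + 6
(3) = -2.69*n^3 - 1.31*n^2 - 3.11*n + 2.74
(4) = -8.241*s^5 + 6.2672*s^4 + 24.4658*s^3 + 16.9692*s^2 + 8.2146*s + 0.296
(5) = -4.3*m^3 + 3.24*m^2 - 0.14*m - 0.69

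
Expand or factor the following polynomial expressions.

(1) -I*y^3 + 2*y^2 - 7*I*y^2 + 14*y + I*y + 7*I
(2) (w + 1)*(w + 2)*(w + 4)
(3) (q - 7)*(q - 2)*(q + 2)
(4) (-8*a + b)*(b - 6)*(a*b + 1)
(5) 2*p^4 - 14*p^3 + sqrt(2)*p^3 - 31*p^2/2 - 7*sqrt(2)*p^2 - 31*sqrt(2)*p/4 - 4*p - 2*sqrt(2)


(1) = (y + 7)*(y + I)*(-I*y + 1)
(2) = w^3 + 7*w^2 + 14*w + 8
(3) = q^3 - 7*q^2 - 4*q + 28
(4) = -8*a^2*b^2 + 48*a^2*b + a*b^3 - 6*a*b^2 - 8*a*b + 48*a + b^2 - 6*b
(5) = (p - 8)*(p + 1/2)*(sqrt(2)*p + 1)*(sqrt(2)*p + sqrt(2)/2)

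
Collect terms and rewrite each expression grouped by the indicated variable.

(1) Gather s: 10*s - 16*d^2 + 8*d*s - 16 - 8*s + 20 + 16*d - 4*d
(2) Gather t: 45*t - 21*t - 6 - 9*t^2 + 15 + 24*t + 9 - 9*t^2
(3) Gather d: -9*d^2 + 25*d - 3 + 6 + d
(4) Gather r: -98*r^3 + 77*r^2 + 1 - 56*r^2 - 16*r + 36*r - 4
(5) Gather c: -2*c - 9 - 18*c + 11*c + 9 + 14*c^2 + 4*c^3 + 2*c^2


(1) = -16*d^2 + 12*d + s*(8*d + 2) + 4
(2) = -18*t^2 + 48*t + 18
(3) = -9*d^2 + 26*d + 3
(4) = -98*r^3 + 21*r^2 + 20*r - 3
(5) = 4*c^3 + 16*c^2 - 9*c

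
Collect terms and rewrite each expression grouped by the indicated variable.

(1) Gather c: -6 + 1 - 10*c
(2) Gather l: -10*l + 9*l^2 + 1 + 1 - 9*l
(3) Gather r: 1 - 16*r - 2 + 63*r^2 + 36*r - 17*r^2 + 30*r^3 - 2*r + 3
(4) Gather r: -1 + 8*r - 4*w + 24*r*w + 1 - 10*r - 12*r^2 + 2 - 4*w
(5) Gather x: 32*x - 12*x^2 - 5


(1) = -10*c - 5
(2) = 9*l^2 - 19*l + 2
(3) = 30*r^3 + 46*r^2 + 18*r + 2
(4) = -12*r^2 + r*(24*w - 2) - 8*w + 2
(5) = -12*x^2 + 32*x - 5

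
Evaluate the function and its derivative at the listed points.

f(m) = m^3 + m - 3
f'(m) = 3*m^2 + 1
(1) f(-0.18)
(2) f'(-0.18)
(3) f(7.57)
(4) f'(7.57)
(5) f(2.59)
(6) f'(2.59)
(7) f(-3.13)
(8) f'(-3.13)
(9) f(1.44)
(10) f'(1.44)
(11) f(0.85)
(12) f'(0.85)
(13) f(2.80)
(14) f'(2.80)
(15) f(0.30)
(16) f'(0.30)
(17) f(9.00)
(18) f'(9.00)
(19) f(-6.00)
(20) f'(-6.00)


(1) = -3.19
(2) = 1.10
(3) = 438.37
(4) = 172.91
(5) = 16.96
(6) = 21.12
(7) = -36.79
(8) = 30.39
(9) = 1.43
(10) = 7.22
(11) = -1.54
(12) = 3.17
(13) = 21.75
(14) = 24.52
(15) = -2.67
(16) = 1.27
(17) = 735.00
(18) = 244.00
(19) = -225.00
(20) = 109.00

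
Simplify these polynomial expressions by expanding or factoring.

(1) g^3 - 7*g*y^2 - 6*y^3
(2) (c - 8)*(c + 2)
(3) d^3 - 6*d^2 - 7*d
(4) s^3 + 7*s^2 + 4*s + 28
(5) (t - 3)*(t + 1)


(1) = (g - 3*y)*(g + y)*(g + 2*y)
(2) = c^2 - 6*c - 16
(3) = d*(d - 7)*(d + 1)
(4) = (s + 7)*(s - 2*I)*(s + 2*I)
(5) = t^2 - 2*t - 3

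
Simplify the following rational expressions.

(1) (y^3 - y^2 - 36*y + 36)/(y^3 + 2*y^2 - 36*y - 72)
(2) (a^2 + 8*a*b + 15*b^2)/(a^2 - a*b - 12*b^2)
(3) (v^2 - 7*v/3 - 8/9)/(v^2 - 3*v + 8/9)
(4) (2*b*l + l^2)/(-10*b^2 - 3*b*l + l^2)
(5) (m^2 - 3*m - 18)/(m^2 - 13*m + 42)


(1) = (y - 1)/(y + 2)
(2) = (a + 5*b)/(a - 4*b)
(3) = (3*v + 1)/(3*v - 1)
(4) = -l/(5*b - l)
(5) = (m + 3)/(m - 7)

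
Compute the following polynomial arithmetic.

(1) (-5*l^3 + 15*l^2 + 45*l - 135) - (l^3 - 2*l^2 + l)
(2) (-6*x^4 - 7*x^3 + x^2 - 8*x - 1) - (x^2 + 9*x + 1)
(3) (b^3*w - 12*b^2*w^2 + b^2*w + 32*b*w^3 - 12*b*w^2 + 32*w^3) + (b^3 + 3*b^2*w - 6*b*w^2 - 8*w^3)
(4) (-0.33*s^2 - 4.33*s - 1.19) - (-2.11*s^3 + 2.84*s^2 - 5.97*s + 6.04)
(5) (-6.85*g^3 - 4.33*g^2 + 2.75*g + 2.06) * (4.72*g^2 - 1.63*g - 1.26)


(1) = -6*l^3 + 17*l^2 + 44*l - 135
(2) = -6*x^4 - 7*x^3 - 17*x - 2
(3) = b^3*w + b^3 - 12*b^2*w^2 + 4*b^2*w + 32*b*w^3 - 18*b*w^2 + 24*w^3
(4) = 2.11*s^3 - 3.17*s^2 + 1.64*s - 7.23
(5) = -32.332*g^5 - 9.2721*g^4 + 28.6689*g^3 + 10.6965*g^2 - 6.8228*g - 2.5956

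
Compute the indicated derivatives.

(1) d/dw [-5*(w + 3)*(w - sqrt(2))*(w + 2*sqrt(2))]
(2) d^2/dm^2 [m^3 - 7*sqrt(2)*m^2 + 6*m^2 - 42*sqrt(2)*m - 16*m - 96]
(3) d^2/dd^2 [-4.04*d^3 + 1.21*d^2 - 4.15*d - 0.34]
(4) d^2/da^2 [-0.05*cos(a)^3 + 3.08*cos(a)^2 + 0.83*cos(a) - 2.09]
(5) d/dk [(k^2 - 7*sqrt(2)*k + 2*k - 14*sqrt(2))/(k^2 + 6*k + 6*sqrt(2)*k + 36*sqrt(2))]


(1) = -15*w^2 - 30*w - 10*sqrt(2)*w - 15*sqrt(2) + 20
(2) = 6*m - 14*sqrt(2) + 12
(3) = 2.42 - 24.24*d
(4) = -0.7925*cos(a) - 6.16*cos(2*a) + 0.1125*cos(3*a)
(5) = (4*k^2 + 13*sqrt(2)*k^2 + 100*sqrt(2)*k - 336 + 156*sqrt(2))/(k^4 + 12*k^3 + 12*sqrt(2)*k^3 + 108*k^2 + 144*sqrt(2)*k^2 + 432*sqrt(2)*k + 864*k + 2592)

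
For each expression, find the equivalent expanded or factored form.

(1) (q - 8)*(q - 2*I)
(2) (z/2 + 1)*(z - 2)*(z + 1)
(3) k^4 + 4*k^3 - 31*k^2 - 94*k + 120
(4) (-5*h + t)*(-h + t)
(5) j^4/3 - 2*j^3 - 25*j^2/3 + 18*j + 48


(1) = q^2 - 8*q - 2*I*q + 16*I
(2) = z^3/2 + z^2/2 - 2*z - 2
(3) = (k - 5)*(k - 1)*(k + 4)*(k + 6)
(4) = 5*h^2 - 6*h*t + t^2
(5) = (j/3 + 1)*(j - 8)*(j - 3)*(j + 2)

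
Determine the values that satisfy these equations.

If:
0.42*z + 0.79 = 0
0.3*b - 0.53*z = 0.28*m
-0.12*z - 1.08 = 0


Then:
No Solution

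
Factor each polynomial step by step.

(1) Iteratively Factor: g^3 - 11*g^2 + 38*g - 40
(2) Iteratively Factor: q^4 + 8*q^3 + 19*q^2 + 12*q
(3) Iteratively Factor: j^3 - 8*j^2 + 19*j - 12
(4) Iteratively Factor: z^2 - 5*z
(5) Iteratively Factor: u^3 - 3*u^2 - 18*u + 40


(1) = (g - 2)*(g^2 - 9*g + 20) = (g - 4)*(g - 2)*(g - 5)
(2) = (q)*(q^3 + 8*q^2 + 19*q + 12) = q*(q + 1)*(q^2 + 7*q + 12) = q*(q + 1)*(q + 3)*(q + 4)
(3) = (j - 3)*(j^2 - 5*j + 4) = (j - 3)*(j - 1)*(j - 4)
(4) = (z - 5)*(z)
(5) = (u - 2)*(u^2 - u - 20) = (u - 5)*(u - 2)*(u + 4)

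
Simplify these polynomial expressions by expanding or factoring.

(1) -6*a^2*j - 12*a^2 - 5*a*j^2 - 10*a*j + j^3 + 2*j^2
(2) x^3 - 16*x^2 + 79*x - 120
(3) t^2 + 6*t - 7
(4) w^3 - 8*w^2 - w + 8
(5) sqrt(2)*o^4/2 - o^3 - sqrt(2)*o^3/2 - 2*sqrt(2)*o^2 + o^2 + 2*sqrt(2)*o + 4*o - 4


(1) = (-6*a + j)*(a + j)*(j + 2)
(2) = (x - 8)*(x - 5)*(x - 3)
(3) = (t - 1)*(t + 7)
(4) = (w - 8)*(w - 1)*(w + 1)
(5) = (o - 2)*(o - 1)*(o - sqrt(2))*(sqrt(2)*o/2 + sqrt(2))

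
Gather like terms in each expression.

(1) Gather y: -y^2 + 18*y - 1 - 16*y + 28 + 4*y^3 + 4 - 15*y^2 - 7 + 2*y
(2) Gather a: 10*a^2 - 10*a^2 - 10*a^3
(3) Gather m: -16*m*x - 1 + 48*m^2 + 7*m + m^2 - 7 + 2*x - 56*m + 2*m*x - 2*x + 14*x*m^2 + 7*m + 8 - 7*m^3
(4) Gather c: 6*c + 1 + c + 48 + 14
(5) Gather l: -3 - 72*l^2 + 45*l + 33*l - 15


(1) = 4*y^3 - 16*y^2 + 4*y + 24
(2) = -10*a^3
(3) = -7*m^3 + m^2*(14*x + 49) + m*(-14*x - 42)
(4) = 7*c + 63
(5) = -72*l^2 + 78*l - 18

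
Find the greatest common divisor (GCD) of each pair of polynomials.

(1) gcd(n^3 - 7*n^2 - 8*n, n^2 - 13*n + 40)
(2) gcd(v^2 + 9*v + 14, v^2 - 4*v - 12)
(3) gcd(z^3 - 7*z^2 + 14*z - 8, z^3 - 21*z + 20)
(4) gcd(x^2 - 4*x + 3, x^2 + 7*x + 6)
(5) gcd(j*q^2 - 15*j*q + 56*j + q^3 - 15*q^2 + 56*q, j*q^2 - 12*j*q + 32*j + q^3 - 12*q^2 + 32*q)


(1) = gcd(n*(n - 8)*(n + 1), (n - 8)*(n - 5)) = n - 8
(2) = gcd((v + 2)*(v + 7), (v - 6)*(v + 2)) = v + 2
(3) = z^2 - 5*z + 4
(4) = 1
(5) = gcd((j + q)*(q - 8)*(q - 7), (j + q)*(q - 8)*(q - 4)) = j*q - 8*j + q^2 - 8*q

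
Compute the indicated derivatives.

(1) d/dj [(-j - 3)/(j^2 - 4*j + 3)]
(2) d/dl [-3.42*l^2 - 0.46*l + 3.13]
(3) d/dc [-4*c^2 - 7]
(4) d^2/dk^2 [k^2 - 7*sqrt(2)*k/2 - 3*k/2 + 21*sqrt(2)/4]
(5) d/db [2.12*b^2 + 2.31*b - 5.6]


(1) = (-j^2 + 4*j + 2*(j - 2)*(j + 3) - 3)/(j^2 - 4*j + 3)^2
(2) = -6.84*l - 0.46
(3) = -8*c
(4) = 2
(5) = 4.24*b + 2.31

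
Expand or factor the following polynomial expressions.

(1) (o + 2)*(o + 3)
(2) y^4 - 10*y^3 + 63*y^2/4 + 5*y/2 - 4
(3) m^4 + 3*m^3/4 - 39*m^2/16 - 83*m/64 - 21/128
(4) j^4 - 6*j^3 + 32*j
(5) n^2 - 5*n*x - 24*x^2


(1) = o^2 + 5*o + 6
(2) = (y - 8)*(y - 2)*(y - 1/2)*(y + 1/2)
(3) = (m - 3/2)*(m + 1/4)^2*(m + 7/4)
(4) = j*(j - 4)^2*(j + 2)
(5) = (n - 8*x)*(n + 3*x)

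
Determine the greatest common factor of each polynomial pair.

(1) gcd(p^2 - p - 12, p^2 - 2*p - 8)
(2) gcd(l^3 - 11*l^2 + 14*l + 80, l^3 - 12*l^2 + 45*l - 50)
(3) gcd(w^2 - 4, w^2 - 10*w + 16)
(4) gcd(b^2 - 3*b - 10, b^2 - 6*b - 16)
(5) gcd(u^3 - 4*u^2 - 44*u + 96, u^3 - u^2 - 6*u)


(1) = p - 4
(2) = l - 5
(3) = gcd((w - 2)*(w + 2), (w - 8)*(w - 2)) = w - 2
(4) = gcd((b - 5)*(b + 2), (b - 8)*(b + 2)) = b + 2
(5) = gcd((u - 8)*(u - 2)*(u + 6), u*(u - 3)*(u + 2)) = 1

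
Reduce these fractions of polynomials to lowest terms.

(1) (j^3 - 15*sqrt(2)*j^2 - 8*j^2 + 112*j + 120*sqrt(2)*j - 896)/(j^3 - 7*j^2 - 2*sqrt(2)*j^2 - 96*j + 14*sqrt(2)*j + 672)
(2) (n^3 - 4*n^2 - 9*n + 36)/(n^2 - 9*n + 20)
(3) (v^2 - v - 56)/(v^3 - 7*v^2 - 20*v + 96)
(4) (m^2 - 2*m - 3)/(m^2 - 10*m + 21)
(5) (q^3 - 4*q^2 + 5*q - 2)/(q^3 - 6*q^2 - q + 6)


(1) = (j^2 + j*(-7*sqrt(2) - 8) + 56*sqrt(2))/(j^2 + j*(-7 + 6*sqrt(2)) - 42*sqrt(2))
(2) = (n^2 - 9)/(n - 5)
(3) = (v + 7)/(v^2 + v - 12)
(4) = (m + 1)/(m - 7)
(5) = (q^2 - 3*q + 2)/(q^2 - 5*q - 6)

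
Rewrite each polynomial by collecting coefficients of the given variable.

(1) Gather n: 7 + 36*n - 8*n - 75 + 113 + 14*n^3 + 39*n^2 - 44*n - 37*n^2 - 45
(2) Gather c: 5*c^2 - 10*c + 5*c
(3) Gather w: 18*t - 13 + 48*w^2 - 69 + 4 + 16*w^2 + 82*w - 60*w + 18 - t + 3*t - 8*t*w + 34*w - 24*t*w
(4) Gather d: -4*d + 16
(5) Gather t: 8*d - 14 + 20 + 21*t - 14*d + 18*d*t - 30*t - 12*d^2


(1) = 14*n^3 + 2*n^2 - 16*n
(2) = 5*c^2 - 5*c
(3) = 20*t + 64*w^2 + w*(56 - 32*t) - 60
(4) = 16 - 4*d
(5) = -12*d^2 - 6*d + t*(18*d - 9) + 6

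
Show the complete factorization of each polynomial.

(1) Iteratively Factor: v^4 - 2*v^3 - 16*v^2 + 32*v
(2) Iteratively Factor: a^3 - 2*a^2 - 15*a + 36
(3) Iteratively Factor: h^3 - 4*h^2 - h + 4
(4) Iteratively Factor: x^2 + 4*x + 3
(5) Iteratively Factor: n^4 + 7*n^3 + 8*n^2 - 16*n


(1) = (v + 4)*(v^3 - 6*v^2 + 8*v) = v*(v + 4)*(v^2 - 6*v + 8) = v*(v - 2)*(v + 4)*(v - 4)
(2) = (a + 4)*(a^2 - 6*a + 9) = (a - 3)*(a + 4)*(a - 3)
(3) = (h - 1)*(h^2 - 3*h - 4) = (h - 4)*(h - 1)*(h + 1)
(4) = (x + 3)*(x + 1)
(5) = (n + 4)*(n^3 + 3*n^2 - 4*n) = n*(n + 4)*(n^2 + 3*n - 4) = n*(n - 1)*(n + 4)*(n + 4)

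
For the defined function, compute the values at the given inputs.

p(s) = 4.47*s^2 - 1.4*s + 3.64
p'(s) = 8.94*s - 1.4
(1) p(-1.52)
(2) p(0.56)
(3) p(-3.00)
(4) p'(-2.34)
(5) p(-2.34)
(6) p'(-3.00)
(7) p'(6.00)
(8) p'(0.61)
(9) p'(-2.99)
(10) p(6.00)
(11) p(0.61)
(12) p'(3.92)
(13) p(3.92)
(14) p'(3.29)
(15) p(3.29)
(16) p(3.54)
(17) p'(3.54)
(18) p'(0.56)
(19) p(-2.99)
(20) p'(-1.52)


(1) = 16.10
(2) = 4.26
(3) = 48.07
(4) = -22.32
(5) = 31.39
(6) = -28.22
(7) = 52.24
(8) = 4.05
(9) = -28.13
(10) = 156.16
(11) = 4.45
(12) = 33.64
(13) = 66.84
(14) = 28.01
(15) = 47.42
(16) = 54.70
(17) = 30.25
(18) = 3.61
(19) = 47.79
(20) = -14.99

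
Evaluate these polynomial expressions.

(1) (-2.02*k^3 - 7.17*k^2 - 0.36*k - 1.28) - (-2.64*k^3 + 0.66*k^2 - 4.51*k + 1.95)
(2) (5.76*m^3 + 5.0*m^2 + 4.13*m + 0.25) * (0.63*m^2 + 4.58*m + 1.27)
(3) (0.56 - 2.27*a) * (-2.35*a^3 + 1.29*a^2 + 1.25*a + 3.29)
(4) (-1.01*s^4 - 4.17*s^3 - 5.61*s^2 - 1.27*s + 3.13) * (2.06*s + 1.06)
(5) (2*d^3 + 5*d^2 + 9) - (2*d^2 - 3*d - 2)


(1) = 0.62*k^3 - 7.83*k^2 + 4.15*k - 3.23
(2) = 3.6288*m^5 + 29.5308*m^4 + 32.8171*m^3 + 25.4229*m^2 + 6.3901*m + 0.3175
(3) = 5.3345*a^4 - 4.2443*a^3 - 2.1151*a^2 - 6.7683*a + 1.8424
(4) = -2.0806*s^5 - 9.6608*s^4 - 15.9768*s^3 - 8.5628*s^2 + 5.1016*s + 3.3178
(5) = 2*d^3 + 3*d^2 + 3*d + 11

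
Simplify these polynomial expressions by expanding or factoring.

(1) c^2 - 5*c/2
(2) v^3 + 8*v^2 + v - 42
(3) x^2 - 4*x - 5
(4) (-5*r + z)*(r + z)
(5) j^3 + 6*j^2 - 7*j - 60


(1) = c*(c - 5/2)
(2) = (v - 2)*(v + 3)*(v + 7)
(3) = (x - 5)*(x + 1)
(4) = -5*r^2 - 4*r*z + z^2
(5) = (j - 3)*(j + 4)*(j + 5)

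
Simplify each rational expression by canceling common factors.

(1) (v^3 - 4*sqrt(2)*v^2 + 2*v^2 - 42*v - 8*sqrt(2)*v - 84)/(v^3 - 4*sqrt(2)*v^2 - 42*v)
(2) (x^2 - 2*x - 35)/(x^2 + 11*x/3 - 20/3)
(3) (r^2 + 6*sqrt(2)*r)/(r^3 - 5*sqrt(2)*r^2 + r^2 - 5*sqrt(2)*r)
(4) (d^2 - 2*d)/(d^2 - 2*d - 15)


(1) = (v + 2)/v
(2) = (3*x - 21)/(3*x - 4)
(3) = (r + 6*sqrt(2))/(r^2 + r*(1 - 5*sqrt(2)) - 5*sqrt(2))
(4) = (d^2 - 2*d)/(d^2 - 2*d - 15)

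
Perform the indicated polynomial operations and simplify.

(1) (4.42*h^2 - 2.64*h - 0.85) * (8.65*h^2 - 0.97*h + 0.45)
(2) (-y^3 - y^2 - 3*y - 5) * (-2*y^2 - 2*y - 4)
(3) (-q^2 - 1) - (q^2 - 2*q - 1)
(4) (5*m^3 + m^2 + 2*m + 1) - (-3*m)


(1) = 38.233*h^4 - 27.1234*h^3 - 2.8027*h^2 - 0.3635*h - 0.3825
(2) = 2*y^5 + 4*y^4 + 12*y^3 + 20*y^2 + 22*y + 20
(3) = -2*q^2 + 2*q
(4) = 5*m^3 + m^2 + 5*m + 1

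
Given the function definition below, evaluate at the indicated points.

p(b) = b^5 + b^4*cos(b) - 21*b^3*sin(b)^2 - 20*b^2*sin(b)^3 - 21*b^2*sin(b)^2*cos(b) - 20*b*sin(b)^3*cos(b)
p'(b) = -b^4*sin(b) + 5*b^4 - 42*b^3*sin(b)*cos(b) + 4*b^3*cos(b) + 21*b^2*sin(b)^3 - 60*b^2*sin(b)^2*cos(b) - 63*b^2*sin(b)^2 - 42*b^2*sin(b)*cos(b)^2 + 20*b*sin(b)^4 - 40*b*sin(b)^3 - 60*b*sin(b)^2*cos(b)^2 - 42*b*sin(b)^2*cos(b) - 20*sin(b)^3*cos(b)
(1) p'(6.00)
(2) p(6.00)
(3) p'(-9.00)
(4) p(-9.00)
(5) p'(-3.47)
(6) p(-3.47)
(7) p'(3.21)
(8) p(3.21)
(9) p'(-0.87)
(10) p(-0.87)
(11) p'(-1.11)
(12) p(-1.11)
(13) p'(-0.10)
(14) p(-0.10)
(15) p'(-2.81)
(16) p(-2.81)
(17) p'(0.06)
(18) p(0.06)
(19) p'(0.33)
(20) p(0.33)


(1) = 10101.20
(2) = 8627.79
(3) = 50578.82
(4) = -62038.72
(5) = 164.76
(6) = -534.43
(7) = 340.39
(8) = 232.70
(9) = -43.26
(10) = 3.71
(11) = -127.04
(12) = 23.42
(13) = 0.14
(14) = -0.00
(15) = 787.35
(16) = -160.87
(17) = -0.04
(18) = -0.00
(19) = -7.15
(20) = -0.58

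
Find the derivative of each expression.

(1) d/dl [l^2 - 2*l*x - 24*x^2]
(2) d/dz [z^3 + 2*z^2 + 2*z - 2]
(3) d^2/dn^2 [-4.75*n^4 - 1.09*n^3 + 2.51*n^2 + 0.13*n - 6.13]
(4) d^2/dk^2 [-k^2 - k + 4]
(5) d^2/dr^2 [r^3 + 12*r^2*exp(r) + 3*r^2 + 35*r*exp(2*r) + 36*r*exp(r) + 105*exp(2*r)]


(1) = 2*l - 2*x
(2) = 3*z^2 + 4*z + 2
(3) = -57.0*n^2 - 6.54*n + 5.02
(4) = -2
(5) = 12*r^2*exp(r) + 140*r*exp(2*r) + 84*r*exp(r) + 6*r + 560*exp(2*r) + 96*exp(r) + 6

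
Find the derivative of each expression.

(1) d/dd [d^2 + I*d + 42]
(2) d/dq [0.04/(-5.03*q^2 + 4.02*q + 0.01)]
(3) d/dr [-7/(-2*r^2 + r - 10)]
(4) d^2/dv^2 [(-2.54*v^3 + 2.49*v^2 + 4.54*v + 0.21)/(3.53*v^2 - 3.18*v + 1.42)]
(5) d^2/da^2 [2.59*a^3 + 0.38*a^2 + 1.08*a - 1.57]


(1) = 2*d + I
(2) = (0.4024*q - 0.1608)/(-5.03*q^2 + 4.02*q + 0.01)^2
(3) = 7*(1 - 4*r)/(2*r^2 - r + 10)^2
(4) = (143.14048*v^3 + 9.630234*v^2 - 181.417164*v + 53.185236)/(43.986977*v^6 - 118.876986*v^5 + 160.17375*v^4 - 127.79784*v^3 + 64.4325*v^2 - 19.236456*v + 2.863288)
(5) = 15.54*a + 0.76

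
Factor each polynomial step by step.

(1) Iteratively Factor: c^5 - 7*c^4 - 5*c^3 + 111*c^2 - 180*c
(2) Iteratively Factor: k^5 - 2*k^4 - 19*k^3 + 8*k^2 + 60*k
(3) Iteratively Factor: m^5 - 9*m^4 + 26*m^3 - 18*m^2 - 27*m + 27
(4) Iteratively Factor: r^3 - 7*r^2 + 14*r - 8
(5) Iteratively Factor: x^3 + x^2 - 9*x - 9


(1) = (c - 3)*(c^4 - 4*c^3 - 17*c^2 + 60*c) = c*(c - 3)*(c^3 - 4*c^2 - 17*c + 60) = c*(c - 3)^2*(c^2 - c - 20) = c*(c - 3)^2*(c + 4)*(c - 5)
(2) = (k + 2)*(k^4 - 4*k^3 - 11*k^2 + 30*k) = (k - 2)*(k + 2)*(k^3 - 2*k^2 - 15*k) = k*(k - 2)*(k + 2)*(k^2 - 2*k - 15) = k*(k - 5)*(k - 2)*(k + 2)*(k + 3)
(3) = (m - 3)*(m^4 - 6*m^3 + 8*m^2 + 6*m - 9) = (m - 3)*(m + 1)*(m^3 - 7*m^2 + 15*m - 9) = (m - 3)^2*(m + 1)*(m^2 - 4*m + 3) = (m - 3)^2*(m - 1)*(m + 1)*(m - 3)
(4) = (r - 1)*(r^2 - 6*r + 8) = (r - 2)*(r - 1)*(r - 4)
(5) = (x + 3)*(x^2 - 2*x - 3) = (x + 1)*(x + 3)*(x - 3)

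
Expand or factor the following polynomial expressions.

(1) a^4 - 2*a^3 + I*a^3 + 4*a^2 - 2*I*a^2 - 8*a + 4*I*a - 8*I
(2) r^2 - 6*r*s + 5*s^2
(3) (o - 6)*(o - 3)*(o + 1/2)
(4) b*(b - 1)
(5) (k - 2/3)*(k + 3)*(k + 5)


(1) = (a - 2)*(a - 2*I)*(a + I)*(a + 2*I)
(2) = (r - 5*s)*(r - s)
(3) = o^3 - 17*o^2/2 + 27*o/2 + 9
(4) = b^2 - b
(5) = k^3 + 22*k^2/3 + 29*k/3 - 10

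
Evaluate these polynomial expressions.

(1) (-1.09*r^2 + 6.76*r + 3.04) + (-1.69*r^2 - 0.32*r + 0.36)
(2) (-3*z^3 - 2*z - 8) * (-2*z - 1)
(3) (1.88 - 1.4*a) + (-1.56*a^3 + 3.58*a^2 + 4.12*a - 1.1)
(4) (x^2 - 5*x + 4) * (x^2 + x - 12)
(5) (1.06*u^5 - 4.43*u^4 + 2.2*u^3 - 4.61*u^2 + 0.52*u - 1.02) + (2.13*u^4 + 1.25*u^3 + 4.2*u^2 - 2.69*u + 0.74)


(1) = -2.78*r^2 + 6.44*r + 3.4
(2) = 6*z^4 + 3*z^3 + 4*z^2 + 18*z + 8
(3) = -1.56*a^3 + 3.58*a^2 + 2.72*a + 0.78
(4) = x^4 - 4*x^3 - 13*x^2 + 64*x - 48
(5) = 1.06*u^5 - 2.3*u^4 + 3.45*u^3 - 0.41*u^2 - 2.17*u - 0.28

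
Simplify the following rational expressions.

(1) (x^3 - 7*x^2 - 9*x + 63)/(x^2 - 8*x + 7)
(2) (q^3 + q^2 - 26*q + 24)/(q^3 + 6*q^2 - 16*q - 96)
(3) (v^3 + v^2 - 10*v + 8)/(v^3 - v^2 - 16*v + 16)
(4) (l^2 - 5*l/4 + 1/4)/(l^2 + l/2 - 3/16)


(1) = (x^2 - 9)/(x - 1)
(2) = (q - 1)/(q + 4)
(3) = (v - 2)/(v - 4)
(4) = (4*l - 4)/(4*l + 3)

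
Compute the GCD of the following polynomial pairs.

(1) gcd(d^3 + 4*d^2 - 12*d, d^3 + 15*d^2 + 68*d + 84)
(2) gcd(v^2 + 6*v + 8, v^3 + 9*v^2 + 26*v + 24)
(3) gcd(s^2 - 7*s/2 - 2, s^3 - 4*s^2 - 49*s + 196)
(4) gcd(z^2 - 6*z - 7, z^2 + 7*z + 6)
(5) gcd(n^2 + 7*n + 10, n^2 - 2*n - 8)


(1) = d + 6
(2) = gcd((v + 2)*(v + 4), (v + 2)*(v + 3)*(v + 4)) = v^2 + 6*v + 8
(3) = s - 4
(4) = z + 1
(5) = gcd((n + 2)*(n + 5), (n - 4)*(n + 2)) = n + 2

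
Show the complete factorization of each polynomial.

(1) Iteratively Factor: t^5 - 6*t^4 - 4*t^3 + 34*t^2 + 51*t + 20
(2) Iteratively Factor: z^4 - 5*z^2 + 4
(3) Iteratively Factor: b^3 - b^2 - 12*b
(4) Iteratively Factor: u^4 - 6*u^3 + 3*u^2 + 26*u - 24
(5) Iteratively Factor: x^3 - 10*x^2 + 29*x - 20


(1) = (t - 5)*(t^4 - t^3 - 9*t^2 - 11*t - 4) = (t - 5)*(t - 4)*(t^3 + 3*t^2 + 3*t + 1) = (t - 5)*(t - 4)*(t + 1)*(t^2 + 2*t + 1) = (t - 5)*(t - 4)*(t + 1)^2*(t + 1)
(2) = (z + 1)*(z^3 - z^2 - 4*z + 4) = (z - 2)*(z + 1)*(z^2 + z - 2) = (z - 2)*(z + 1)*(z + 2)*(z - 1)
(3) = (b - 4)*(b^2 + 3*b) = (b - 4)*(b + 3)*(b)
(4) = (u - 3)*(u^3 - 3*u^2 - 6*u + 8) = (u - 3)*(u - 1)*(u^2 - 2*u - 8) = (u - 3)*(u - 1)*(u + 2)*(u - 4)
(5) = (x - 5)*(x^2 - 5*x + 4) = (x - 5)*(x - 4)*(x - 1)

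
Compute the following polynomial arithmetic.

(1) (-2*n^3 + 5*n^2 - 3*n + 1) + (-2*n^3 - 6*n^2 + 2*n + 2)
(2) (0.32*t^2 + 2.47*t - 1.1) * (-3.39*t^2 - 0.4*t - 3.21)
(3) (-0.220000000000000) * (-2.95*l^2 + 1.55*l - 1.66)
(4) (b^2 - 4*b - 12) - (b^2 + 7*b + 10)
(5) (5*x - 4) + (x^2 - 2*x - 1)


(1) = -4*n^3 - n^2 - n + 3
(2) = -1.0848*t^4 - 8.5013*t^3 + 1.7138*t^2 - 7.4887*t + 3.531
(3) = 0.649*l^2 - 0.341*l + 0.3652
(4) = -11*b - 22
(5) = x^2 + 3*x - 5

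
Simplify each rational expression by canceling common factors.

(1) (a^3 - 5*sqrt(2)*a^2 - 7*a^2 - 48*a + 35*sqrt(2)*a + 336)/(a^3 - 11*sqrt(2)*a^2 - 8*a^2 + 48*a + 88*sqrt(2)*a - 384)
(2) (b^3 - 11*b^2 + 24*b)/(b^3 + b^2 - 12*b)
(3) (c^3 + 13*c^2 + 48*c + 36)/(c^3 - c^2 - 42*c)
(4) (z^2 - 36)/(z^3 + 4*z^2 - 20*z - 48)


(1) = (a^2 + a*(-7 + 3*sqrt(2)) - 21*sqrt(2))/(a^2 + a*(-8 - 3*sqrt(2)) + 24*sqrt(2))
(2) = (b - 8)/(b + 4)
(3) = (c^2 + 7*c + 6)/(c^2 - 7*c)
(4) = (z - 6)/(z^2 - 2*z - 8)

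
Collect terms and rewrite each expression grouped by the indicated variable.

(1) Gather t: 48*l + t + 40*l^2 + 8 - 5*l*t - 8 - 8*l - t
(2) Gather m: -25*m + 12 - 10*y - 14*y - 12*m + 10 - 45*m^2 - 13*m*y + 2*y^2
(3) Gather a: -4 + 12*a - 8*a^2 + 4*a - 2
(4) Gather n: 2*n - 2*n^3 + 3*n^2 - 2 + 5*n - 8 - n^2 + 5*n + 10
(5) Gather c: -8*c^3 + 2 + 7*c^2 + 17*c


(1) = 40*l^2 - 5*l*t + 40*l
(2) = -45*m^2 + m*(-13*y - 37) + 2*y^2 - 24*y + 22
(3) = -8*a^2 + 16*a - 6
(4) = -2*n^3 + 2*n^2 + 12*n
(5) = -8*c^3 + 7*c^2 + 17*c + 2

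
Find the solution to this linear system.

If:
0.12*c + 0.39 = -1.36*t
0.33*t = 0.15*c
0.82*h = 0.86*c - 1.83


Then:
c = -0.53
h = -2.79
t = -0.24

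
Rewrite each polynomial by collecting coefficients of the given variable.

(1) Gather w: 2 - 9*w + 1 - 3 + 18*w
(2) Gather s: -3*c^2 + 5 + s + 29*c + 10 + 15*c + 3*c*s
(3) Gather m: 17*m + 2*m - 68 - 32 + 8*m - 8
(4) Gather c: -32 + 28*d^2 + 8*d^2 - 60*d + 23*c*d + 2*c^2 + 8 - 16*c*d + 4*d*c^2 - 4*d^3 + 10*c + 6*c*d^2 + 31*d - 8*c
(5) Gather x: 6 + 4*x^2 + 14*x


(1) = 9*w
(2) = -3*c^2 + 44*c + s*(3*c + 1) + 15
(3) = 27*m - 108
(4) = c^2*(4*d + 2) + c*(6*d^2 + 7*d + 2) - 4*d^3 + 36*d^2 - 29*d - 24
(5) = 4*x^2 + 14*x + 6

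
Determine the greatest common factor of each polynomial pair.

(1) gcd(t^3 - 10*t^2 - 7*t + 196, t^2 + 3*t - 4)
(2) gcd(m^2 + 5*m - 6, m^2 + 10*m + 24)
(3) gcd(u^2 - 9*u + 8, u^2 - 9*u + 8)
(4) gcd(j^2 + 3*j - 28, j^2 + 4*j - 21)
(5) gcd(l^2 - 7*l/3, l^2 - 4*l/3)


(1) = gcd((t - 7)^2*(t + 4), (t - 1)*(t + 4)) = t + 4
(2) = gcd((m - 1)*(m + 6), (m + 4)*(m + 6)) = m + 6
(3) = gcd((u - 8)*(u - 1), (u - 8)*(u - 1)) = u^2 - 9*u + 8
(4) = j + 7
(5) = gcd(l*(l - 7/3), l*(l - 4/3)) = l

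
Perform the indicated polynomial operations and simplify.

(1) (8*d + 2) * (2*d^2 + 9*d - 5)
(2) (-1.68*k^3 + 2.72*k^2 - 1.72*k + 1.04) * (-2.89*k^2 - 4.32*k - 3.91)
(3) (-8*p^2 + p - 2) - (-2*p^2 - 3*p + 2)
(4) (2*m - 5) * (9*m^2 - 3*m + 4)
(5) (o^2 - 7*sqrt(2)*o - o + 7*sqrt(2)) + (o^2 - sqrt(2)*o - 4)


(1) = 16*d^3 + 76*d^2 - 22*d - 10
(2) = 4.8552*k^5 - 0.6032*k^4 - 0.2108*k^3 - 6.2104*k^2 + 2.2324*k - 4.0664
(3) = -6*p^2 + 4*p - 4
(4) = 18*m^3 - 51*m^2 + 23*m - 20
(5) = 2*o^2 - 8*sqrt(2)*o - o - 4 + 7*sqrt(2)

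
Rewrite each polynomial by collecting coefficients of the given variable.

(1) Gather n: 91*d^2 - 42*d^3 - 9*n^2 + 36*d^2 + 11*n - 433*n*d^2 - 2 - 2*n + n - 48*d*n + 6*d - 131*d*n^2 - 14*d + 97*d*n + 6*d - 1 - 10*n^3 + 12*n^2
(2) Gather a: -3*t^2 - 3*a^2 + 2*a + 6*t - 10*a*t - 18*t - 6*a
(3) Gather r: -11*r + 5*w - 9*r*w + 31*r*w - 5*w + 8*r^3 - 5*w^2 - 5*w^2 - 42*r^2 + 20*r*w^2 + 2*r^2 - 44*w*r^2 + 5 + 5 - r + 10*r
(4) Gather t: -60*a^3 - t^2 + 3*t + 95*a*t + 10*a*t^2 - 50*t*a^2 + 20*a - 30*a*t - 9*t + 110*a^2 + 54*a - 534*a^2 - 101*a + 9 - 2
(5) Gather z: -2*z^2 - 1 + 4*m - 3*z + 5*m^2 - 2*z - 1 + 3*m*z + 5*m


(1) = -42*d^3 + 127*d^2 - 2*d - 10*n^3 + n^2*(3 - 131*d) + n*(-433*d^2 + 49*d + 10) - 3
(2) = -3*a^2 + a*(-10*t - 4) - 3*t^2 - 12*t
(3) = 8*r^3 + r^2*(-44*w - 40) + r*(20*w^2 + 22*w - 2) - 10*w^2 + 10
(4) = -60*a^3 - 424*a^2 - 27*a + t^2*(10*a - 1) + t*(-50*a^2 + 65*a - 6) + 7
(5) = 5*m^2 + 9*m - 2*z^2 + z*(3*m - 5) - 2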